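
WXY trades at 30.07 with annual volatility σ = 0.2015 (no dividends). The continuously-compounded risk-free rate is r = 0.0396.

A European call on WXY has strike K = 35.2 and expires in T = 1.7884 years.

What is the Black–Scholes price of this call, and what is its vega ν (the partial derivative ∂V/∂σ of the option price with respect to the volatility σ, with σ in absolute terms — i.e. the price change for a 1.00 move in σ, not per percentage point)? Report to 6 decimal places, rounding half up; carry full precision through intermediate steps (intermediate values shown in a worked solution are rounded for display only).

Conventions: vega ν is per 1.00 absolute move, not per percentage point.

σ√T = 0.2015·√1.7884 = 0.269468
d₁ = (ln(S/K) + (r+σ²/2)T) / (σ√T) = (ln(30.07/35.2) + (0.0396+0.2015²/2)·1.7884) / 0.269468 = (-0.157518 + 0.107127) / 0.269468 = -0.187001
d₂ = d₁ − σ√T = -0.187001 − 0.269468 = -0.456470
e^{−rT} = 0.931629
N(d₁) = 0.425830,  N(d₂) = 0.324026
Call price V = S·N(d₁) − K·e^{−rT}·N(d₂) = 12.804701 − 10.625901 = 2.178800
φ(d₁) = (1/√(2π))·e^{−d₁²/2} = 0.392027
ν = S·φ(d₁)·√T = 15.764576

price = 2.178800
ν = 15.764576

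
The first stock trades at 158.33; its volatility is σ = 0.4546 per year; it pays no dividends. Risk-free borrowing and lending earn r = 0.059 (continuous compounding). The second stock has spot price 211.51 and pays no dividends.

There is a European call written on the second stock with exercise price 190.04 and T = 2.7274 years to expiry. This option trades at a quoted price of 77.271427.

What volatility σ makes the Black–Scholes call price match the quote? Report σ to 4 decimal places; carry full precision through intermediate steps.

At σ = 0.4033 the Black–Scholes value reproduces the quote:
σ√T = 0.4033·√2.7274 = 0.666044
d₁ = (ln(S/K) + (r+σ²/2)T) / (σ√T) = (ln(211.51/190.04) + (0.059+0.4033²/2)·2.7274) / 0.666044 = (0.107038 + 0.382724) / 0.666044 = 0.735329
d₂ = d₁ − σ√T = 0.735329 − 0.666044 = 0.069286
e^{−rT} = 0.851363
N(d₁) = 0.768931,  N(d₂) = 0.527619
V = S·N(d₁) − K·e^{−rT}·N(d₂) = 162.636490 − 85.365063 = 77.271427 (the quoted price), and the Black–Scholes price is strictly increasing in σ, so σ is unique

sigma = 0.4033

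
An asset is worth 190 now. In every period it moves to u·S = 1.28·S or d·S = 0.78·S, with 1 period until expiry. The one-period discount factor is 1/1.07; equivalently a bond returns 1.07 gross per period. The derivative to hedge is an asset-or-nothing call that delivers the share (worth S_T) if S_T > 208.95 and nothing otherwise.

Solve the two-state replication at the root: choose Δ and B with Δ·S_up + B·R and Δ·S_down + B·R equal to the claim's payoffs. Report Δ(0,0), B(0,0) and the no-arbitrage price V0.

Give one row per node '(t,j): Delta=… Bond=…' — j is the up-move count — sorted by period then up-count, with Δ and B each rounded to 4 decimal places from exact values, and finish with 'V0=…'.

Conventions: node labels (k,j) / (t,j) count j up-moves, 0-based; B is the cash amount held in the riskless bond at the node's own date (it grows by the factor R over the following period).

(0,0): Delta=2.5600 Bond=-354.5720
V0=131.8280

Under the risk-neutral measure, an up-move has probability p* = (R−d)/(u−d) = 0.5800 and values discount at R = 1.07.
Expiry values: V(1,0)=0.0000, V(1,1)=243.2000
(0,0): S=190.0000. Δ = (V_up−V_dn)/(S_up−S_dn) = (243.2000−0.0000)/(243.2000−148.2000) = 2.5600. V = [p*·243.2000 + (1−p*)·0.0000]/1.07 = 131.8280. B = V − Δ·S = -354.5720.
Check: Δ(0,0)·S0 + B(0,0) = 131.8280 = V0.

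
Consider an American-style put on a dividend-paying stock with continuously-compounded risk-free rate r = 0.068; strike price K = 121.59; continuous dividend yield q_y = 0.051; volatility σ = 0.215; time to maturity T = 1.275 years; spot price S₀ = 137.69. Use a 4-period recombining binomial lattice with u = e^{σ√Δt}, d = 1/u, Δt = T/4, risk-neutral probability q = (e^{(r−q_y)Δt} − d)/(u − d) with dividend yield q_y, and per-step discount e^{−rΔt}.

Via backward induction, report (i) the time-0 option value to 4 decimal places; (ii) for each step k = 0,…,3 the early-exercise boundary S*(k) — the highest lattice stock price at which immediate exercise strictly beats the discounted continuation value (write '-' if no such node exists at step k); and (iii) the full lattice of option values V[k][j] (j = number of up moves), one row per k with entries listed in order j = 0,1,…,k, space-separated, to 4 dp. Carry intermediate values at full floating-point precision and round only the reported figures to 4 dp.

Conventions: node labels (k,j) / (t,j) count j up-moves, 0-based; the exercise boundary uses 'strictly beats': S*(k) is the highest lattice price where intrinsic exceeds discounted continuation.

price = 5.5935
boundary = - - - 95.6649
tree:
5.5935
9.6370 1.6679
16.1370 3.3553 0.0000
25.9251 6.7499 0.0000 0.0000
36.8603 13.5787 0.0000 0.0000 0.0000

params: Δt=0.31875 u=1.12906 d=0.88569 q=0.49202 e^(-rΔt)=0.97856
t_4 payoffs: 36.8603 13.5787 0.0000 0.0000 0.0000
t_3: node(3,0) S=95.6649 payoff=25.9251 vs cont=24.8606 → 25.9251 [stop]  node(3,1) S=121.9511 payoff=0.0000 vs cont=6.7499 → 6.7499 [wait]  node(3,2) S=155.4601 payoff=0.0000 vs cont=0.0000 → 0.0000 [wait]  node(3,3) S=198.1766 payoff=0.0000 vs cont=0.0000 → 0.0000 [wait]  ⇒ S*(3)=95.6649
t_2: node(2,0) S=108.0113 payoff=13.5787 vs cont=16.1370 → 16.1370 [wait]  node(2,1) S=137.6900 payoff=0.0000 vs cont=3.3553 → 3.3553 [wait]  node(2,2) S=175.5237 payoff=0.0000 vs cont=0.0000 → 0.0000 [wait]  ⇒ S*(2)=-
t_1: node(1,0) S=121.9511 payoff=0.0000 vs cont=9.6370 → 9.6370 [wait]  node(1,1) S=155.4601 payoff=0.0000 vs cont=1.6679 → 1.6679 [wait]  ⇒ S*(1)=-
t_0: node(0,0) S=137.6900 payoff=0.0000 vs cont=5.5935 → 5.5935 [wait]  ⇒ S*(0)=-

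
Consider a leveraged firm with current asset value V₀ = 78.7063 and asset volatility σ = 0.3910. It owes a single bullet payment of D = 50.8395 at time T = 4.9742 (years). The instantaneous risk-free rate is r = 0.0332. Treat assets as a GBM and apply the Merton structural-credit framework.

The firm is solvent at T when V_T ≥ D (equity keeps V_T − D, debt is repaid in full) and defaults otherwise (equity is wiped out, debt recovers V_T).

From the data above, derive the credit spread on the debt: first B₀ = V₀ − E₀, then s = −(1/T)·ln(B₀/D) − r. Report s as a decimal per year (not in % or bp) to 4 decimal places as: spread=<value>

Work the structural quantities from V₀ = 78.7063 against face 50.8395:
d₁ = [ln(V₀/D) + (r + σ²/2)T] / (σ√T)
   = [ln(78.7063/50.8395) + (0.0332 + 0.5·0.3910²)·4.9742] / (0.3910·√4.9742)
   = [0.437050 + 0.545374] / 0.872044 = 1.126576
d₂ = d₁ − σ√T = 1.126576 − 0.872044 = 0.254532
N(d₁) = 0.870039,  N(d₂) = 0.600458,  e^(−rT) = 0.847772
E₀ = V₀·N(d₁) − D·e^(−rT)·N(d₂)
   = 78.7063·0.870039 − 50.8395·0.847772·0.600458 = 42.597645
B₀ = V₀ − E₀ = 78.7063 − 42.597645 = 36.108655
spread = −(1/T)·ln(B₀/D) − r = −(1/4.9742)·ln(36.108655/50.8395) − 0.0332 = 0.03558313

spread=0.0356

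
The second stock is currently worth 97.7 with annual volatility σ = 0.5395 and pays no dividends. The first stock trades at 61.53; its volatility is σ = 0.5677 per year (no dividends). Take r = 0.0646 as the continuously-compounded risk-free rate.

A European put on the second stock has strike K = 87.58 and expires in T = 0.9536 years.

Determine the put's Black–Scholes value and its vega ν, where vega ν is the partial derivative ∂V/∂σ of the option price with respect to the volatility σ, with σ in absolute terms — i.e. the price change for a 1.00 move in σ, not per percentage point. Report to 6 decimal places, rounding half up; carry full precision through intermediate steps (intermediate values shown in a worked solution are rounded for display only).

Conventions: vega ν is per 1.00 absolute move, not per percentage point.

price = 11.979090
ν = 32.020979

σ√T = 0.5395·√0.9536 = 0.526835
d₁ = (ln(S/K) + (r+σ²/2)T) / (σ√T) = (ln(97.7/87.58) + (0.0646+0.5395²/2)·0.9536) / 0.526835 = (0.109349 + 0.200380) / 0.526835 = 0.587905
d₂ = d₁ − σ√T = 0.587905 − 0.526835 = 0.061070
e^{−rT} = 0.940257
N(−d₁) = 0.278298,  N(−d₂) = 0.475652
Put price V = K·e^{−rT}·N(−d₂) − S·N(−d₁) = 39.168802 − 27.189712 = 11.979090
φ(d₁) = (1/√(2π))·e^{−d₁²/2} = 0.335627
ν = S·φ(d₁)·√T = 32.020979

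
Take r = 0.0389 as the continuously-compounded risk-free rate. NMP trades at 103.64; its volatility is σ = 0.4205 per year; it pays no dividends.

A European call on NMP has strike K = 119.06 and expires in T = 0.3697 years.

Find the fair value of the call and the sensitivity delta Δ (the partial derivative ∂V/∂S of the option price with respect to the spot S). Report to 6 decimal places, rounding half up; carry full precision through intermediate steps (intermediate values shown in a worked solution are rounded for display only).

price = 5.674485
Δ = 0.360017

σ√T = 0.4205·√0.3697 = 0.255676
d₁ = (ln(S/K) + (r+σ²/2)T) / (σ√T) = (ln(103.64/119.06) + (0.0389+0.4205²/2)·0.3697) / 0.255676 = (-0.138704 + 0.047067) / 0.255676 = -0.358413
d₂ = d₁ − σ√T = -0.358413 − 0.255676 = -0.614089
e^{−rT} = 0.985722
N(d₁) = 0.360017,  N(d₂) = 0.269578
Call price V = S·N(d₁) − K·e^{−rT}·N(d₂) = 37.312191 − 31.637706 = 5.674485
Δ = N(d₁) = 0.360017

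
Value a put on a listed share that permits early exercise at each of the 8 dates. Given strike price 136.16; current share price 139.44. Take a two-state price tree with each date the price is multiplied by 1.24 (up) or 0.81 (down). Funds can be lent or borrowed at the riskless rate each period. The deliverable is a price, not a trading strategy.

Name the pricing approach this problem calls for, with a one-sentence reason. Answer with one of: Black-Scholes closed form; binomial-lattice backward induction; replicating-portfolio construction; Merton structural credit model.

Key observation: an American put (K = 136.16, S₀ = 139.44) on a 8-date tree has no closed form — the optimal stopping decision is embedded and must be resolved recursively from expiry.

framework: binomial-lattice backward induction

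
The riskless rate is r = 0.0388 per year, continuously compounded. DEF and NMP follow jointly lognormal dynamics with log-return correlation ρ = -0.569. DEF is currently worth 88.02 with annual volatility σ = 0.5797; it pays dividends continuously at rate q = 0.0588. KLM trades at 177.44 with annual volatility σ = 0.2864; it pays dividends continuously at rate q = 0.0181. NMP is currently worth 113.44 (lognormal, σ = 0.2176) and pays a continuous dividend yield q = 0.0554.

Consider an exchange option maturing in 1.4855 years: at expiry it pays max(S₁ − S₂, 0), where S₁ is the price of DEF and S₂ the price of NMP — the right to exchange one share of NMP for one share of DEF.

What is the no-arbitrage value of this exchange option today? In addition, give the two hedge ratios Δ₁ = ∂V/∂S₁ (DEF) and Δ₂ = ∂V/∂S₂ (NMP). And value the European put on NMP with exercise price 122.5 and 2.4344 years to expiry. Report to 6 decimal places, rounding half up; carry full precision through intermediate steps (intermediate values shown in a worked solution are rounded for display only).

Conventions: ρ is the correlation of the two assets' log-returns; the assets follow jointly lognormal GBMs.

σ_eff = √(σ₁² + σ₂² − 2ρσ₁σ₂) = √(0.5797² + 0.2176² − 2·-0.569·0.5797·0.2176) = 0.725915
d₁ = (ln(S₁/S₂) + (q₂ − q₁ + σ_eff²/2)T) / (σ_eff√T) = (ln(88.02/113.44) + (0.0554 − 0.0588 + 0.263476)·1.4855) / 0.884753 = 0.149910
d₂ = d₁ − σ_eff√T = 0.149910 − 0.884753 = -0.734843
N(d₁) = 0.559582,  N(d₂) = 0.231218
V = S₁·e^{−q₁T}·N(d₁) − S₂·e^{−q₂T}·N(d₂) = 45.134713 − 24.157166 = 20.977547
Δ₁ = e^{−q₁T}·N(d₁) = 0.512778;  Δ₂ = −e^{−q₂T}·N(d₂) = -0.212951
[vanilla: NMP put K=122.5]
σ√T = 0.2176·√2.4344 = 0.339512
d₁ = (ln(S/K) + (r−q+σ²/2)T) / (σ√T) = (ln(113.44/122.5) + (0.0388−0.0554+0.2176²/2)·2.4344) / 0.339512 = (-0.076837 + 0.017223) / 0.339512 = -0.175587
d₂ = d₁ − σ√T = -0.175587 − 0.339512 = -0.515099
e^{−rT} = 0.909869
e^{−qT} = 0.873833
N(−d₁) = 0.569691,  N(−d₂) = 0.696758
price = K·e^{−rT}·N(−d₂) − S·e^{−qT}·N(−d₁) = 77.659914 − 56.472106 = 21.187809

exchange price = 20.977547
Δ1 = 0.512778
Δ2 = -0.212951
price(NMP put K=122.5) = 21.187809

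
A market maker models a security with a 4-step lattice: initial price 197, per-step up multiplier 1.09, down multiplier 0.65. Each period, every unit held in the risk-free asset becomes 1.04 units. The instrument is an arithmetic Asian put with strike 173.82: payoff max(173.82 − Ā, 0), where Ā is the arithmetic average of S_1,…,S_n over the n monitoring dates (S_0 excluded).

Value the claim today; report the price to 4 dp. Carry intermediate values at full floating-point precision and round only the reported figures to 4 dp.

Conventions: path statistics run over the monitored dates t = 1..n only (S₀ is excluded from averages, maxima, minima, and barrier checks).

No-arbitrage gives p* = (R−d)/(u−d) = 0.8864: enumerate every path, weight its payoff by its p*-probability, and discount by R^4.
Enumerate all 2^4 = 16 price paths (U = up ×1.09, D = down ×0.65); each path with k up-moves has probability p*^k·(1−p*)^(4−k).
DDDD: Ā=75.1373, payoff=98.6827, prob=0.000167
UDDD: Ā=125.9995, payoff=47.8205, prob=0.001301
DUDD: Ā=104.3295, payoff=69.4905, prob=0.001301
UUDD: Ā=174.9526, payoff=0.0000, prob=0.010145
DDUD: Ā=90.2440, payoff=83.5760, prob=0.001301
UDUD: Ā=151.3323, payoff=22.4877, prob=0.010145
DUUD: Ā=129.6623, payoff=44.1577, prob=0.010145
UUUD: Ā=217.4337, payoff=0.0000, prob=0.079132
DDDU: Ā=81.0885, payoff=92.7315, prob=0.001301
UDDU: Ā=135.9791, payoff=37.8409, prob=0.010145
DUDU: Ā=114.3091, payoff=59.5109, prob=0.010145
UUDU: Ā=191.6876, payoff=0.0000, prob=0.079132
DDUU: Ā=100.2236, payoff=73.5964, prob=0.010145
UDUU: Ā=168.0673, payoff=5.7527, prob=0.079132
DUUU: Ā=146.3973, payoff=27.4227, prob=0.079132
UUUU: Ā=245.4970, payoff=0.0000, prob=0.617231
Price = Σ prob·payoff / R^4 = 5.434019 / 1.169859 = 4.6450

price = 4.6450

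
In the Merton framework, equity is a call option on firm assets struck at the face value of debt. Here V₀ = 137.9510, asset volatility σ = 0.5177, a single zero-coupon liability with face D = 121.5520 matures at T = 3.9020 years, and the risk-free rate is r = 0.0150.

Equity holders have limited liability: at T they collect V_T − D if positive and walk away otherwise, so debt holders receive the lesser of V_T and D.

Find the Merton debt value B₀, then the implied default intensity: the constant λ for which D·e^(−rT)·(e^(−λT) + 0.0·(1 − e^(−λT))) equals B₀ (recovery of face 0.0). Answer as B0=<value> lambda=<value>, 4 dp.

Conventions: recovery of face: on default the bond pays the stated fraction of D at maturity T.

Apply the equity-as-call identities (strike 121.5520, horizon 3.9020 years):
d₁ = [ln(V₀/D) + (r + σ²/2)T] / (σ√T)
   = [ln(137.9510/121.5520) + (0.0150 + 0.5·0.5177²)·3.9020] / (0.5177·√3.9020)
   = [0.126556 + 0.581424] / 1.022638 = 0.692308
d₂ = d₁ − σ√T = 0.692308 − 1.022638 = -0.330330
N(d₁) = 0.755628,  N(d₂) = 0.370575,  e^(−rT) = 0.943150
E₀ = V₀·N(d₁) − D·e^(−rT)·N(d₂)
   = 137.9510·0.755628 − 121.5520·0.943150·0.370575 = 61.756223
B₀ = V₀ − E₀ = 137.9510 − 61.756223 = 76.194777
e^(−λT) = (B₀·e^(rT)/D − 0)/(1 − 0) = (76.1948·1.060277/121.5520 − 0)/1 = 0.66463389
λ = −ln(0.66463389)/3.9020 = 0.104695

B0=76.1948 lambda=0.1047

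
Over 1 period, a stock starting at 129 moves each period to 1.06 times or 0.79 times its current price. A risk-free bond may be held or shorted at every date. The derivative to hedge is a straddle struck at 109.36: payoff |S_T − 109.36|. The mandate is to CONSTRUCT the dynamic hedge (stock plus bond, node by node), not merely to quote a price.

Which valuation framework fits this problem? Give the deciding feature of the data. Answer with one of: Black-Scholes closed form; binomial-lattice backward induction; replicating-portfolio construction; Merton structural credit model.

Key observation: the deliverable is the dynamic trading strategy on the 1-step tree (spot 129, moves 1.06 and 0.79), so the valuation must go through the node-by-node replicating-portfolio solve.

framework: replicating-portfolio construction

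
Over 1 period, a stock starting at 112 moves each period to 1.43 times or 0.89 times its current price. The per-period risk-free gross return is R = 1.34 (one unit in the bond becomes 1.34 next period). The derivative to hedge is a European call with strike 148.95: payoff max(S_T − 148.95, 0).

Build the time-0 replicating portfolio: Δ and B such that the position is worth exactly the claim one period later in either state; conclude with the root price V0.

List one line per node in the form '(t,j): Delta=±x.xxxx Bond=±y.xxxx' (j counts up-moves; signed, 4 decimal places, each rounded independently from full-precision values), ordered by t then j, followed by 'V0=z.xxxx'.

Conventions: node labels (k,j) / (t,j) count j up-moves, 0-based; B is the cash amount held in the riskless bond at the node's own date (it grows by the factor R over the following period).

(0,0): Delta=0.1854 Bond=-13.7879
V0=6.9714

The replicating-portfolio and risk-neutral prices coincide; use p* = (1.34−0.89)/(1.43−0.89) = 0.8333 for the latter.
Expiry values: V(1,0)=0.0000, V(1,1)=11.2100
Node (0,0) S=112.0000: V=(p*·11.2100+(1−p*)·0.0000)/1.34=6.9714; Δ=(11.2100−0.0000)/(160.1600−99.6800)=0.1854; B=V−Δ·S=-13.7879
As a check, the time-0 holding Δ(0,0)·S0 + B(0,0) comes to 6.9714 — exactly V0.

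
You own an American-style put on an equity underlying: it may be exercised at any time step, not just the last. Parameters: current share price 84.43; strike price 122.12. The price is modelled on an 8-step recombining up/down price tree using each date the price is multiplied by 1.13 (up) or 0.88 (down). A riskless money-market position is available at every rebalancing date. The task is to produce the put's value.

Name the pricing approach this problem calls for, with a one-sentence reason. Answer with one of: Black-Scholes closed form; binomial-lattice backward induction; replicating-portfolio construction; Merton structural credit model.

framework: binomial-lattice backward induction

Key observation: with exercise allowed before expiry on a discrete up/down model (8 steps from spot 84.43), the strike-122.12 put's value must be rolled back through the tree testing early exercise at each node.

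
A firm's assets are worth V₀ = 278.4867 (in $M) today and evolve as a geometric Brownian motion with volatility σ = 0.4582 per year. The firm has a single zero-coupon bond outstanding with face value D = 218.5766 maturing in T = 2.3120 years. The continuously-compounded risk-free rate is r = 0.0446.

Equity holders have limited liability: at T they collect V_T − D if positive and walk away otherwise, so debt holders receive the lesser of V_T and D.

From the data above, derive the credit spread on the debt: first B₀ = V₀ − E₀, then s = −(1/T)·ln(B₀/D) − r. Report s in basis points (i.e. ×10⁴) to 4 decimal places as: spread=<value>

Work the structural quantities from V₀ = 278.4867 against face 218.5766:
d₁ = [ln(V₀/D) + (r + σ²/2)T] / (σ√T)
   = [ln(278.4867/218.5766) + (0.0446 + 0.5·0.4582²)·2.3120] / (0.4582·√2.3120)
   = [0.242234 + 0.345814] / 0.696705 = 0.844041
d₂ = d₁ − σ√T = 0.844041 − 0.696705 = 0.147336
N(d₁) = 0.800677,  N(d₂) = 0.558567,  e^(−rT) = 0.902023
E₀ = V₀·N(d₁) − D·e^(−rT)·N(d₂)
   = 278.4867·0.800677 − 218.5766·0.902023·0.558567 = 112.850214
B₀ = V₀ − E₀ = 278.4867 − 112.850214 = 165.636486
spread = −(1/T)·ln(B₀/D) − r = −(1/2.3120)·ln(165.636486/218.5766) − 0.0446 = 0.07535717
in basis points: 0.07535717 × 10⁴ = 753.5717 bp

spread=753.5717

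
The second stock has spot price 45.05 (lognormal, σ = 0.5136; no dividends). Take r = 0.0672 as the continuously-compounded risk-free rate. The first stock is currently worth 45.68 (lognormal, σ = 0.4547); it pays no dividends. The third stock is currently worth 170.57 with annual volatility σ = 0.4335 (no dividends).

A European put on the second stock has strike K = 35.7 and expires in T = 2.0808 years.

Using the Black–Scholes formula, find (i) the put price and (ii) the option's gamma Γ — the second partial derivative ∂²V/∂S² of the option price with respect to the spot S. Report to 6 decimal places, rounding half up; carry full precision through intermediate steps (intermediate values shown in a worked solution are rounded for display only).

price = 5.269651
Γ = 0.008164

σ√T = 0.5136·√2.0808 = 0.740867
d₁ = (ln(S/K) + (r+σ²/2)T) / (σ√T) = (ln(45.05/35.7) + (0.0672+0.5136²/2)·2.0808) / 0.740867 = (0.232622 + 0.414272) / 0.740867 = 0.873158
d₂ = d₁ − σ√T = 0.873158 − 0.740867 = 0.132291
e^{−rT} = 0.869506
N(−d₁) = 0.191288,  N(−d₂) = 0.447377
Put price V = K·e^{−rT}·N(−d₂) − S·N(−d₁) = 13.887196 − 8.617545 = 5.269651
φ(d₁) = (1/√(2π))·e^{−d₁²/2} = 0.272493
Γ = φ(d₁) / (S·σ·√T) = 0.008164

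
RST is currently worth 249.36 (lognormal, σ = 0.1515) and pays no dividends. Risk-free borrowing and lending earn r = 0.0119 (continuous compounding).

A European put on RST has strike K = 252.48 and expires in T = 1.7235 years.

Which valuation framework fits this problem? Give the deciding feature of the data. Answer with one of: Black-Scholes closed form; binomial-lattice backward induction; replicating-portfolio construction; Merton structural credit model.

Key observation: a European-exercise option on RST struck at 252.48 — a GBM underlying with constant parameters — admits an analytic price: the data contain no early exercise, no discrete tree, no debt structure.

framework: Black-Scholes closed form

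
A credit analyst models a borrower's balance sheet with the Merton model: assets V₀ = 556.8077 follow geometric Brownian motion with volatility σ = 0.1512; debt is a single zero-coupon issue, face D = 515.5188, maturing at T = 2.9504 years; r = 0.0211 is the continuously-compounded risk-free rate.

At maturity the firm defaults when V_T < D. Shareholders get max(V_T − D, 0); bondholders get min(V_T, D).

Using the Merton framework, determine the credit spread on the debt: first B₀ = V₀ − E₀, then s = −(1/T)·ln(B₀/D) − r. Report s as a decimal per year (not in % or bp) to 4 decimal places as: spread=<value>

With assets at 556.8077 and a single debt payment of 515.5188 at 2.9504 years:
d₁ = [ln(V₀/D) + (r + σ²/2)T] / (σ√T)
   = [ln(556.8077/515.5188) + (0.0211 + 0.5·0.1512²)·2.9504] / (0.1512·√2.9504)
   = [0.077046 + 0.095979] / 0.259712 = 0.666218
d₂ = d₁ − σ√T = 0.666218 − 0.259712 = 0.406505
N(d₁) = 0.747364,  N(d₂) = 0.657814,  e^(−rT) = 0.939645
E₀ = V₀·N(d₁) − D·e^(−rT)·N(d₂)
   = 556.8077·0.747364 − 515.5188·0.939645·0.657814 = 97.489768
B₀ = V₀ − E₀ = 556.8077 − 97.489768 = 459.317932
spread = −(1/T)·ln(B₀/D) − r = −(1/2.9504)·ln(459.317932/515.5188) − 0.0211 = 0.01802389

spread=0.0180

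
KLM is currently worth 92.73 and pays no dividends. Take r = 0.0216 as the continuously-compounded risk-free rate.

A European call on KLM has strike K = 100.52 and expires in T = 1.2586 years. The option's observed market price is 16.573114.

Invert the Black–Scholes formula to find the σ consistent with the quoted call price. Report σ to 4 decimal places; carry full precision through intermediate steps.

sigma = 0.4507

At σ = 0.4507 the Black–Scholes value reproduces the quote:
σ√T = 0.4507·√1.2586 = 0.505628
d₁ = (ln(S/K) + (r+σ²/2)T) / (σ√T) = (ln(92.73/100.52) + (0.0216+0.4507²/2)·1.2586) / 0.505628 = (-0.080665 + 0.155016) / 0.505628 = 0.147047
d₂ = d₁ − σ√T = 0.147047 − 0.505628 = -0.358581
e^{−rT} = 0.973180
N(d₁) = 0.558453,  N(d₂) = 0.359954
V = S·N(d₁) − K·e^{−rT}·N(d₂) = 51.785302 − 35.212188 = 16.573114 (the quoted price), and the Black–Scholes price is strictly increasing in σ, so σ is unique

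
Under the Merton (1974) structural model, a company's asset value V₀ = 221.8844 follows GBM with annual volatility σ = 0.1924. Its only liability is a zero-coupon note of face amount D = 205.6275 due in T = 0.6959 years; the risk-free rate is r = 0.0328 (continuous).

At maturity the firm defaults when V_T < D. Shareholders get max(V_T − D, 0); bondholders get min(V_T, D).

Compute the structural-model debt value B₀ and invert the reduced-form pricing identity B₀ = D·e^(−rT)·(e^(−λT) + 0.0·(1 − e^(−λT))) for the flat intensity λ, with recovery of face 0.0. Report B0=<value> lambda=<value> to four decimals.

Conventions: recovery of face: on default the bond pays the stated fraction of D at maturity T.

Work the structural quantities from V₀ = 221.8844 against face 205.6275:
d₁ = [ln(V₀/D) + (r + σ²/2)T] / (σ√T)
   = [ln(221.8844/205.6275) + (0.0328 + 0.5·0.1924²)·0.6959] / (0.1924·√0.6959)
   = [0.076090 + 0.035706] / 0.160501 = 0.696543
d₂ = d₁ − σ√T = 0.696543 − 0.160501 = 0.536042
N(d₁) = 0.756956,  N(d₂) = 0.704035,  e^(−rT) = 0.977433
E₀ = V₀·N(d₁) − D·e^(−rT)·N(d₂)
   = 221.8844·0.756956 − 205.6275·0.977433·0.704035 = 26.454649
B₀ = V₀ − E₀ = 221.8844 − 26.454649 = 195.429751
e^(−λT) = (B₀·e^(rT)/D − 0)/(1 − 0) = (195.4298·1.023088/205.6275 − 0)/1 = 0.97234994
λ = −ln(0.97234994)/0.6959 = 0.040292

B0=195.4298 lambda=0.0403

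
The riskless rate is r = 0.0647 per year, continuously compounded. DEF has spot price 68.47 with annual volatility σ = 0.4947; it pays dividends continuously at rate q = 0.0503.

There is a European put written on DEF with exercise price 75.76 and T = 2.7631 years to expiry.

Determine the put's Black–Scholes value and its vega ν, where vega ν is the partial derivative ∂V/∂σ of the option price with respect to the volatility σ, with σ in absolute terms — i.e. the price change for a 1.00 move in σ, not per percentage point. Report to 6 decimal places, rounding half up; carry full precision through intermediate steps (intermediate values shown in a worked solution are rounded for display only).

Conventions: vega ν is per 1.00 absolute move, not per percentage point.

σ√T = 0.4947·√2.7631 = 0.822319
d₁ = (ln(S/K) + (r−q+σ²/2)T) / (σ√T) = (ln(68.47/75.76) + (0.0647−0.0503+0.4947²/2)·2.7631) / 0.822319 = (-0.101175 + 0.377893) / 0.822319 = 0.336509
d₂ = d₁ − σ√T = 0.336509 − 0.822319 = -0.485809
e^{−rT} = 0.836296
e^{−qT} = 0.870242
N(−d₁) = 0.368243,  N(−d₂) = 0.686449
Put price V = K·e^{−rT}·N(−d₂) − S·e^{−qT}·N(−d₁) = 43.491883 − 21.941956 = 21.549927
φ(d₁) = (1/√(2π))·e^{−d₁²/2} = 0.376982
ν = S·e^{−qT}·φ(d₁)·√T = 37.338709

price = 21.549927
ν = 37.338709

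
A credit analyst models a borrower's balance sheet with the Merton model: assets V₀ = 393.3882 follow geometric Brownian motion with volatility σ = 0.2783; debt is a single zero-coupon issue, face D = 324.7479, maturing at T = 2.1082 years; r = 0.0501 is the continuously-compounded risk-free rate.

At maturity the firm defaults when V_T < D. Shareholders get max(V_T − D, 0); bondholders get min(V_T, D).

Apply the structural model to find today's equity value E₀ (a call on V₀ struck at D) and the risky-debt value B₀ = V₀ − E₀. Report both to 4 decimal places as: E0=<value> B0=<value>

E0=119.3881 B0=274.0001

Work the structural quantities from V₀ = 393.3882 against face 324.7479:
d₁ = [ln(V₀/D) + (r + σ²/2)T] / (σ√T)
   = [ln(393.3882/324.7479) + (0.0501 + 0.5·0.2783²)·2.1082] / (0.2783·√2.1082)
   = [0.191748 + 0.187262] / 0.404082 = 0.937953
d₂ = d₁ − σ√T = 0.937953 − 0.404082 = 0.533871
N(d₁) = 0.825866,  N(d₂) = 0.703285,  e^(−rT) = 0.899766
E₀ = V₀·N(d₁) − D·e^(−rT)·N(d₂)
   = 393.3882·0.825866 − 324.7479·0.899766·0.703285 = 119.388111
B₀ = V₀ − E₀ = 393.3882 − 119.388111 = 274.000089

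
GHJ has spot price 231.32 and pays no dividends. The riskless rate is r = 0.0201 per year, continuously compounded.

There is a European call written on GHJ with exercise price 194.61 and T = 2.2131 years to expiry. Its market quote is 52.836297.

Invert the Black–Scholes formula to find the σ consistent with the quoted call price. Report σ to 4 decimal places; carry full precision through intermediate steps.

At σ = 0.1928 the Black–Scholes value reproduces the quote:
σ√T = 0.1928·√2.2131 = 0.286819
d₁ = (ln(S/K) + (r+σ²/2)T) / (σ√T) = (ln(231.32/194.61) + (0.0201+0.1928²/2)·2.2131) / 0.286819 = (0.172804 + 0.085616) / 0.286819 = 0.900988
d₂ = d₁ − σ√T = 0.900988 − 0.286819 = 0.614169
e^{−rT} = 0.956492
N(d₁) = 0.816203,  N(d₂) = 0.730448
V = S·N(d₁) − K·e^{−rT}·N(d₂) = 188.804003 − 135.967706 = 52.836297 (the observed quote) — the price is monotone increasing in volatility, hence this σ is the only solution

sigma = 0.1928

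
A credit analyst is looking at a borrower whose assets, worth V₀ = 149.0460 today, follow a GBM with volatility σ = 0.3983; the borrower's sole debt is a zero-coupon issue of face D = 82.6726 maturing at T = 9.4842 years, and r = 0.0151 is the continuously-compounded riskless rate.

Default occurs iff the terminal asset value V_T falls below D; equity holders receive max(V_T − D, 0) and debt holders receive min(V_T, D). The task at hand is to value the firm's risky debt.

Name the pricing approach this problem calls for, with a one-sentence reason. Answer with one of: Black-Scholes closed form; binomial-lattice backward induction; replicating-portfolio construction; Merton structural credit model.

framework: Merton structural credit model

Key observation: the data describe a firm's assets (V₀ = 149.0460, GBM) and a single zero-coupon debt of face 82.6726, so credit quantities follow from equity-as-call in the structural model.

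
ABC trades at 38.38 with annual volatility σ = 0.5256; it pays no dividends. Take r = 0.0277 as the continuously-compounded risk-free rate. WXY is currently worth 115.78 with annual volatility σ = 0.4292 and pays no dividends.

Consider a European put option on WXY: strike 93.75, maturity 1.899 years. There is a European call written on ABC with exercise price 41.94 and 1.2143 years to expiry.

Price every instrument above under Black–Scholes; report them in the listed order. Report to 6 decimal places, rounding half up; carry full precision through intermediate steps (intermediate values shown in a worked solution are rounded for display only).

price(WXY put K=93.75) = 12.632470
price(ABC call K=41.94) = 7.946405

[WXY put K=93.75]
σ√T = 0.4292·√1.899 = 0.591456
d₁ = (ln(S/K) + (r+σ²/2)T) / (σ√T) = (ln(115.78/93.75) + (0.0277+0.4292²/2)·1.899) / 0.591456 = (0.211060 + 0.227512) / 0.591456 = 0.741514
d₂ = d₁ − σ√T = 0.741514 − 0.591456 = 0.150058
e^{−rT} = 0.948757
N(−d₁) = 0.229191,  N(−d₂) = 0.440359
price = K·e^{−rT}·N(−d₂) − S·N(−d₁) = 39.168211 − 26.535742 = 12.632470
[ABC call K=41.94]
σ√T = 0.5256·√1.2143 = 0.579186
d₁ = (ln(S/K) + (r+σ²/2)T) / (σ√T) = (ln(38.38/41.94) + (0.0277+0.5256²/2)·1.2143) / 0.579186 = (-0.088704 + 0.201365) / 0.579186 = 0.194516
d₂ = d₁ − σ√T = 0.194516 − 0.579186 = -0.384670
e^{−rT} = 0.966923
N(d₁) = 0.577114,  N(d₂) = 0.350241
price = S·N(d₁) − K·e^{−rT}·N(d₂) = 22.149638 − 14.203233 = 7.946405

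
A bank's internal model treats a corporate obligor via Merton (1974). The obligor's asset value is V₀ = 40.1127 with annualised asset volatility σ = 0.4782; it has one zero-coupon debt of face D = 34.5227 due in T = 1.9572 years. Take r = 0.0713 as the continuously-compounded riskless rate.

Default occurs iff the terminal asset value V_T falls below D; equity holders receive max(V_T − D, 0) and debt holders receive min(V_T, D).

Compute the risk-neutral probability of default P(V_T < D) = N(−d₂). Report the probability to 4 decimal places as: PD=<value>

PD=0.4608

Work the structural quantities from V₀ = 40.1127 against face 34.5227:
d₁ = [ln(V₀/D) + (r + σ²/2)T] / (σ√T)
   = [ln(40.1127/34.5227) + (0.0713 + 0.5·0.4782²)·1.9572] / (0.4782·√1.9572)
   = [0.150076 + 0.363330] / 0.669002 = 0.767421
d₂ = d₁ − σ√T = 0.767421 − 0.669002 = 0.098419
risk-neutral PD = N(−d₂) = N(-0.098419) = 0.460800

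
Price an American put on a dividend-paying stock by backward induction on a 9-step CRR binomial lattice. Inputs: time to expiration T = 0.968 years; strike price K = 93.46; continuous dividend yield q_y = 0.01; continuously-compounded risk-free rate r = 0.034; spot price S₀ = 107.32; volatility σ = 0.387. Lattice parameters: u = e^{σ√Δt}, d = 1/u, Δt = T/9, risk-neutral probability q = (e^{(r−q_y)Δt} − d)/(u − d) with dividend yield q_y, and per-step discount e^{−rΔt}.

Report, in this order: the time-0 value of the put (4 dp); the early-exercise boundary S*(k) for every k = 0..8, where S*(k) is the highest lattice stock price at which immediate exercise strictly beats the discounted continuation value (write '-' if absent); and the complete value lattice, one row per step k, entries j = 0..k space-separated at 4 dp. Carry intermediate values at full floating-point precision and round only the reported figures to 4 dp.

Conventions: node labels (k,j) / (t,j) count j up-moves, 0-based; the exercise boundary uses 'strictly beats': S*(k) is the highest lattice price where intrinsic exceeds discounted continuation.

params: Δt=0.10756 u=1.13533 d=0.88080 q=0.47847 e^(-rΔt)=0.99635
t_9 payoffs: 59.2149 49.3194 36.5643 20.1236 0.0000 0.0000 0.0000 0.0000 0.0000 0.0000
t_8: node(8,0) S=38.8793 payoff=54.5807 vs cont=54.2814 → 54.5807 [stop]  node(8,1) S=50.1140 payoff=43.3460 vs cont=43.0588 → 43.3460 [stop]  node(8,2) S=64.5951 payoff=28.8649 vs cont=28.5932 → 28.8649 [stop]  node(8,3) S=83.2607 payoff=10.1993 vs cont=10.4568 → 10.4568 [wait]  node(8,4) S=107.3200 payoff=0.0000 vs cont=0.0000 → 0.0000 [wait]  node(8,5) S=138.3316 payoff=0.0000 vs cont=0.0000 → 0.0000 [wait]  node(8,6) S=178.3043 payoff=0.0000 vs cont=0.0000 → 0.0000 [wait]  node(8,7) S=229.8278 payoff=0.0000 vs cont=0.0000 → 0.0000 [wait]  node(8,8) S=296.2397 payoff=0.0000 vs cont=0.0000 → 0.0000 [wait]  ⇒ S*(8)=64.5951
t_7: node(7,0) S=44.1406 payoff=49.3194 vs cont=49.0257 → 49.3194 [stop]  node(7,1) S=56.8957 payoff=36.5643 vs cont=36.2844 → 36.5643 [stop]  node(7,2) S=73.3364 payoff=20.1236 vs cont=19.9840 → 20.1236 [stop]  node(7,3) S=94.5280 payoff=0.0000 vs cont=5.4336 → 5.4336 [wait]  node(7,4) S=121.8431 payoff=0.0000 vs cont=0.0000 → 0.0000 [wait]  node(7,5) S=157.0513 payoff=0.0000 vs cont=0.0000 → 0.0000 [wait]  node(7,6) S=202.4334 payoff=0.0000 vs cont=0.0000 → 0.0000 [wait]  node(7,7) S=260.9293 payoff=0.0000 vs cont=0.0000 → 0.0000 [wait]  ⇒ S*(7)=73.3364
t_6: node(6,0) S=50.1140 payoff=43.3460 vs cont=43.0588 → 43.3460 [stop]  node(6,1) S=64.5951 payoff=28.8649 vs cont=28.5932 → 28.8649 [stop]  node(6,2) S=83.2607 payoff=10.1993 vs cont=13.0471 → 13.0471 [wait]  node(6,3) S=107.3200 payoff=0.0000 vs cont=2.8235 → 2.8235 [wait]  node(6,4) S=138.3316 payoff=0.0000 vs cont=0.0000 → 0.0000 [wait]  node(6,5) S=178.3043 payoff=0.0000 vs cont=0.0000 → 0.0000 [wait]  node(6,6) S=229.8278 payoff=0.0000 vs cont=0.0000 → 0.0000 [wait]  ⇒ S*(6)=64.5951
t_5: node(5,0) S=56.8957 payoff=36.5643 vs cont=36.2844 → 36.5643 [stop]  node(5,1) S=73.3364 payoff=20.1236 vs cont=21.2189 → 21.2189 [wait]  node(5,2) S=94.5280 payoff=0.0000 vs cont=8.1257 → 8.1257 [wait]  node(5,3) S=121.8431 payoff=0.0000 vs cont=1.4672 → 1.4672 [wait]  node(5,4) S=157.0513 payoff=0.0000 vs cont=0.0000 → 0.0000 [wait]  node(5,5) S=202.4334 payoff=0.0000 vs cont=0.0000 → 0.0000 [wait]  ⇒ S*(5)=56.8957
t_4: node(4,0) S=64.5951 payoff=28.8649 vs cont=29.1154 → 29.1154 [wait]  node(4,1) S=83.2607 payoff=10.1993 vs cont=14.8996 → 14.8996 [wait]  node(4,2) S=107.3200 payoff=0.0000 vs cont=4.9218 → 4.9218 [wait]  node(4,3) S=138.3316 payoff=0.0000 vs cont=0.7624 → 0.7624 [wait]  node(4,4) S=178.3043 payoff=0.0000 vs cont=0.0000 → 0.0000 [wait]  ⇒ S*(4)=-
t_3: node(3,0) S=73.3364 payoff=20.1236 vs cont=22.2321 → 22.2321 [wait]  node(3,1) S=94.5280 payoff=0.0000 vs cont=10.0886 → 10.0886 [wait]  node(3,2) S=121.8431 payoff=0.0000 vs cont=2.9209 → 2.9209 [wait]  node(3,3) S=157.0513 payoff=0.0000 vs cont=0.3962 → 0.3962 [wait]  ⇒ S*(3)=-
t_2: node(2,0) S=83.2607 payoff=10.1993 vs cont=16.3619 → 16.3619 [wait]  node(2,1) S=107.3200 payoff=0.0000 vs cont=6.6348 → 6.6348 [wait]  node(2,2) S=138.3316 payoff=0.0000 vs cont=1.7067 → 1.7067 [wait]  ⇒ S*(2)=-
t_1: node(1,0) S=94.5280 payoff=0.0000 vs cont=11.6650 → 11.6650 [wait]  node(1,1) S=121.8431 payoff=0.0000 vs cont=4.2612 → 4.2612 [wait]  ⇒ S*(1)=-
t_0: node(0,0) S=107.3200 payoff=0.0000 vs cont=8.0929 → 8.0929 [wait]  ⇒ S*(0)=-

price = 8.0929
boundary = - - - - - 56.8957 64.5951 73.3364 64.5951
tree:
8.0929
11.6650 4.2612
16.3619 6.6348 1.7067
22.2321 10.0886 2.9209 0.3962
29.1154 14.8996 4.9218 0.7624 0.0000
36.5643 21.2189 8.1257 1.4672 0.0000 0.0000
43.3460 28.8649 13.0471 2.8235 0.0000 0.0000 0.0000
49.3194 36.5643 20.1236 5.4336 0.0000 0.0000 0.0000 0.0000
54.5807 43.3460 28.8649 10.4568 0.0000 0.0000 0.0000 0.0000 0.0000
59.2149 49.3194 36.5643 20.1236 0.0000 0.0000 0.0000 0.0000 0.0000 0.0000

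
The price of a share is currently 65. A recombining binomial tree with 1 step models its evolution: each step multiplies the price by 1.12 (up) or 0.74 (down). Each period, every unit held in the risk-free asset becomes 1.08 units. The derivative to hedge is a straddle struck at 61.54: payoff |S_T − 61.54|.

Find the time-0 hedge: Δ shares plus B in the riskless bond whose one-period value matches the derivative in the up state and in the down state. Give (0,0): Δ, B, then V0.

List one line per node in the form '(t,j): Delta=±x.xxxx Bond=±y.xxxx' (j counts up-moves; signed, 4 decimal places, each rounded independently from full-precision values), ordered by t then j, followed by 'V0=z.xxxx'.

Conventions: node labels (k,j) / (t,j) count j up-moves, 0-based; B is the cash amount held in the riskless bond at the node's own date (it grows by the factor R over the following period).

(0,0): Delta=-0.0883 Bond=16.3752
V0=10.6384

Under the risk-neutral measure, an up-move has probability p* = (R−d)/(u−d) = 0.8947 and values discount at R = 1.08.
Expiry values: V(1,0)=13.4400, V(1,1)=11.2600
(0,0): S=65.0000. Δ = (V_up−V_dn)/(S_up−S_dn) = (11.2600−13.4400)/(72.8000−48.1000) = -0.0883. V = [p*·11.2600 + (1−p*)·13.4400]/1.08 = 10.6384. B = V − Δ·S = 16.3752.
Verification: the root portfolio costs Δ(0,0)·S0 + B(0,0) = 10.6384, matching V0.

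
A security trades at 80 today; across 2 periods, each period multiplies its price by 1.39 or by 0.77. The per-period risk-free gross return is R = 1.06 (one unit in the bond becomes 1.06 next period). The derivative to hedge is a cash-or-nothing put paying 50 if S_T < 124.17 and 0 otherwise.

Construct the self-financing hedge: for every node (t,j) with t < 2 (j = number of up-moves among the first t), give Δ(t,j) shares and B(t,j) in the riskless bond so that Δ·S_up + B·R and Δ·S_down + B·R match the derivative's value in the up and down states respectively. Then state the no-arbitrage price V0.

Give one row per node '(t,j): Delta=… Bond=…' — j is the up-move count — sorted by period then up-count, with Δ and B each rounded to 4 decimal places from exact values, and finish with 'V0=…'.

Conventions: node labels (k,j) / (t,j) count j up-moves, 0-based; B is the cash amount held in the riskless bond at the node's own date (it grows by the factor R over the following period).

(0,0): Delta=-0.4448 Bond=70.3500
(1,0): Delta=0.0000 Bond=47.1698
(1,1): Delta=-0.7252 Bond=105.7517
V0=34.7640

Under the risk-neutral measure, an up-move has probability p* = (R−d)/(u−d) = 0.4677 and values discount at R = 1.06.
Terminal payoffs: V(2,0)=50.0000, V(2,1)=50.0000, V(2,2)=0.0000
Node (1,0) S=61.6000: V=(p*·50.0000+(1−p*)·50.0000)/1.06=47.1698; Δ=(50.0000−50.0000)/(85.6240−47.4320)=0.0000; B=V−Δ·S=47.1698
Node (1,1) S=111.2000: V=(p*·0.0000+(1−p*)·50.0000)/1.06=25.1065; Δ=(0.0000−50.0000)/(154.5680−85.6240)=-0.7252; B=V−Δ·S=105.7517
Node (0,0) S=80.0000: V=(p*·25.1065+(1−p*)·47.1698)/1.06=34.7640; Δ=(25.1065−47.1698)/(111.2000−61.6000)=-0.4448; B=V−Δ·S=70.3500
Sanity check at the root: Δ(0,0)·S0 + B(0,0) reproduces V0 = 34.7640.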